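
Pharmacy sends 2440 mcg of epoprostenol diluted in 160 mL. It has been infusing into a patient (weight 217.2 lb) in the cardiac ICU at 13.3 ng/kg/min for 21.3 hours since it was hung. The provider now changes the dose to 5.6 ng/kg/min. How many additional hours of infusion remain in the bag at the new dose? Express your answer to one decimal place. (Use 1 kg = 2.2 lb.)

23.0 hours

Initial rate:
Weight = 217.2 lb ÷ 2.2 lb/kg = 98.72727 kg
Dose = 13.3 ng/kg/min × 98.72727 kg = 1313.073 ng/min
1313.073 ng/min × 60 min/hr = 78784.36 ng/hr
Concentration = 2440 mcg ÷ 160 mL = 15.25 mcg/mL = 15250 ng/mL
Rate = 78784.36 ng/hr ÷ 15250 ng/mL = 5.166188 mL/hr
Volume infused so far = 5.166188 mL/hr × 21.3 hr = 110.0398 mL
Volume remaining = 160 − 110.0398 = 49.9602 mL
New rate:
Dose = 5.6 ng/kg/min × 98.72727 kg = 552.8727 ng/min
552.8727 ng/min × 60 min/hr = 33172.36 ng/hr
Rate = 33172.36 ng/hr ÷ 15250 ng/mL = 2.175237 mL/hr
Time remaining = 49.9602 mL ÷ 2.175237 mL/hr = 22.9677 hr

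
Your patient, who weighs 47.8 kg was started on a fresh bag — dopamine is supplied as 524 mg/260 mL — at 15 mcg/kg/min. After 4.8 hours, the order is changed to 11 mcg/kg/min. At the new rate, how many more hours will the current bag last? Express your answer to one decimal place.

Initial rate:
Dose = 15 mcg/kg/min × 47.8 kg = 717 mcg/min
717 mcg/min × 60 min/hr = 43020 mcg/hr
Concentration = 524 mg ÷ 260 mL = 2.015385 mg/mL = 2015.385 mcg/mL
Rate = 43020 mcg/hr ÷ 2015.385 mcg/mL = 21.3458 mL/hr
Volume infused so far = 21.3458 mL/hr × 4.8 hr = 102.4598 mL
Volume remaining = 260 − 102.4598 = 157.5402 mL
New rate:
Dose = 11 mcg/kg/min × 47.8 kg = 525.8 mcg/min
525.8 mcg/min × 60 min/hr = 31548 mcg/hr
Rate = 31548 mcg/hr ÷ 2015.385 mcg/mL = 15.65359 mL/hr
Time remaining = 157.5402 mL ÷ 15.65359 mL/hr = 10.06416 hr

10.1 hours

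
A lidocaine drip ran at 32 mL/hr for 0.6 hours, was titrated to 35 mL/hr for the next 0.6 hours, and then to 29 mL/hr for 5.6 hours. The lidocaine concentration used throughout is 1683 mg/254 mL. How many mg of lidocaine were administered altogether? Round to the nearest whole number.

Concentration = 1683 mg ÷ 254 mL = 6.625984 mg/mL
Stage 1: 32 mL/hr × 0.6 hr = 19.2 mL → 19.2 mL × 6.625984 mg/mL = 127.2189 mg
Stage 2: 35 mL/hr × 0.6 hr = 21 mL → 21 mL × 6.625984 mg/mL = 139.1457 mg
Stage 3: 29 mL/hr × 5.6 hr = 162.4 mL → 162.4 mL × 6.625984 mg/mL = 1076.06 mg
Total = 127.2189 + 139.1457 + 1076.06 = 1342.424 mg

1342 mg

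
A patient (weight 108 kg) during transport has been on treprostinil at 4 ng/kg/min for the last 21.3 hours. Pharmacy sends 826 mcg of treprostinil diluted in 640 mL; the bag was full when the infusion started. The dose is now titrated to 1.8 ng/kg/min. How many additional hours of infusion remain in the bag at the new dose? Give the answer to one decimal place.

Initial rate:
Dose = 4 ng/kg/min × 108 kg = 432 ng/min
432 ng/min × 60 min/hr = 25920 ng/hr
Concentration = 826 mcg ÷ 640 mL = 1.290625 mcg/mL = 1290.625 ng/mL
Rate = 25920 ng/hr ÷ 1290.625 ng/mL = 20.08329 mL/hr
Volume infused so far = 20.08329 mL/hr × 21.3 hr = 427.7741 mL
Volume remaining = 640 − 427.7741 = 212.2259 mL
New rate:
Dose = 1.8 ng/kg/min × 108 kg = 194.4 ng/min
194.4 ng/min × 60 min/hr = 11664 ng/hr
Rate = 11664 ng/hr ÷ 1290.625 ng/mL = 9.037482 mL/hr
Time remaining = 212.2259 mL ÷ 9.037482 mL/hr = 23.48285 hr

23.5 hours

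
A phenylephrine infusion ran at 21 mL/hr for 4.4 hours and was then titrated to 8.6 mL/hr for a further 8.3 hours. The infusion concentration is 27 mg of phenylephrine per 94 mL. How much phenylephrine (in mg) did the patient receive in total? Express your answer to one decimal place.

Concentration = 27 mg ÷ 94 mL = 0.287234 mg/mL
Stage 1: 21 mL/hr × 4.4 hr = 92.4 mL → 92.4 mL × 0.287234 mg/mL = 26.54043 mg
Stage 2: 8.6 mL/hr × 8.3 hr = 71.38 mL → 71.38 mL × 0.287234 mg/mL = 20.50277 mg
Total = 26.54043 + 20.50277 = 47.04319 mg

47.0 mg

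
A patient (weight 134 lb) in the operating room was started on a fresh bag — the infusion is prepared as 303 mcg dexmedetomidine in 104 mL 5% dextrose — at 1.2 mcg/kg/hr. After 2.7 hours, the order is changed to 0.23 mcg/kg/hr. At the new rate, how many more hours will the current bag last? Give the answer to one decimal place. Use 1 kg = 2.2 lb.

Initial rate:
Weight = 134 lb ÷ 2.2 lb/kg = 60.90909 kg
Dose = 1.2 mcg/kg/hr × 60.90909 kg = 73.09091 mcg/hr
Concentration = 303 mcg ÷ 104 mL = 2.913462 mcg/mL
Rate = 73.09091 mcg/hr ÷ 2.913462 mcg/mL = 25.08731 mL/hr
Volume infused so far = 25.08731 mL/hr × 2.7 hr = 67.73573 mL
Volume remaining = 104 − 67.73573 = 36.26427 mL
New rate:
Dose = 0.23 mcg/kg/hr × 60.90909 kg = 14.00909 mcg/hr
Rate = 14.00909 mcg/hr ÷ 2.913462 mcg/mL = 4.808401 mL/hr
Time remaining = 36.26427 mL ÷ 4.808401 mL/hr = 7.541856 hr

7.5 hours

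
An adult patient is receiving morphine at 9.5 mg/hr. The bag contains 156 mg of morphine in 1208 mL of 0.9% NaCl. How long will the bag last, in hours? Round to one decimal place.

16.4 hours

Concentration = 156 mg ÷ 1208 mL = 0.1291391 mg/mL
Rate = 9.5 mg/hr ÷ 0.1291391 mg/mL = 73.5641 mL/hr
Duration = 1208 mL ÷ 73.5641 mL/hr = 16.42105 hr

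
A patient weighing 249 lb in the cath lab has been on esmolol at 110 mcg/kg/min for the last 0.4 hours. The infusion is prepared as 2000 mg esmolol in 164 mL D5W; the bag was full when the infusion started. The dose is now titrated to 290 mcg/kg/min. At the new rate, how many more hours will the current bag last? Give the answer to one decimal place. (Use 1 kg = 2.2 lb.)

Initial rate:
Weight = 249 lb ÷ 2.2 lb/kg = 113.1818 kg
Dose = 110 mcg/kg/min × 113.1818 kg = 12450 mcg/min
12450 mcg/min × 60 min/hr = 747000 mcg/hr
Concentration = 2000 mg ÷ 164 mL = 12.19512 mg/mL = 12195.12 mcg/mL
Rate = 747000 mcg/hr ÷ 12195.12 mcg/mL = 61.254 mL/hr
Volume infused so far = 61.254 mL/hr × 0.4 hr = 24.5016 mL
Volume remaining = 164 − 24.5016 = 139.4984 mL
New rate:
Dose = 290 mcg/kg/min × 113.1818 kg = 32822.73 mcg/min
32822.73 mcg/min × 60 min/hr = 1969364 mcg/hr
Rate = 1969364 mcg/hr ÷ 12195.12 mcg/mL = 161.4878 mL/hr
Time remaining = 139.4984 mL ÷ 161.4878 mL/hr = 0.8638323 hr

0.9 hours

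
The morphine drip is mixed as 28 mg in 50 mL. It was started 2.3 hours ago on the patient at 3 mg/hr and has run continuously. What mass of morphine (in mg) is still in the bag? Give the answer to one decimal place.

21.1 mg

Concentration = 28 mg ÷ 50 mL = 0.56 mg/mL
Rate = 3 mg/hr ÷ 0.56 mg/mL = 5.357143 mL/hr
Volume infused = 5.357143 mL/hr × 2.3 hr = 12.32143 mL
Volume remaining = 50 − 12.32143 = 37.67857 mL
Drug remaining = 37.67857 mL × 0.56 mg/mL = 21.1 mg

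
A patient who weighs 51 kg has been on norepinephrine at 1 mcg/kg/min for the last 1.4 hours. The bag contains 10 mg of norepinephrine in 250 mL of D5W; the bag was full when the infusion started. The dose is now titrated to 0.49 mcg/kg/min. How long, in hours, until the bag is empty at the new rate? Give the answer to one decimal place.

3.8 hours

Initial rate:
Dose = 1 mcg/kg/min × 51 kg = 51 mcg/min
51 mcg/min × 60 min/hr = 3060 mcg/hr
Concentration = 10 mg ÷ 250 mL = 0.04 mg/mL = 40 mcg/mL
Rate = 3060 mcg/hr ÷ 40 mcg/mL = 76.5 mL/hr
Volume infused so far = 76.5 mL/hr × 1.4 hr = 107.1 mL
Volume remaining = 250 − 107.1 = 142.9 mL
New rate:
Dose = 0.49 mcg/kg/min × 51 kg = 24.99 mcg/min
24.99 mcg/min × 60 min/hr = 1499.4 mcg/hr
Rate = 1499.4 mcg/hr ÷ 40 mcg/mL = 37.485 mL/hr
Time remaining = 142.9 mL ÷ 37.485 mL/hr = 3.812192 hr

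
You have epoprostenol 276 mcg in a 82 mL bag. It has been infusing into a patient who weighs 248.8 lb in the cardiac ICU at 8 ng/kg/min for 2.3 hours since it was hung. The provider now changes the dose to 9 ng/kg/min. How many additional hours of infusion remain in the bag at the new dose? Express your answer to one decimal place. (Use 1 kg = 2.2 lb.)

2.5 hours

Initial rate:
Weight = 248.8 lb ÷ 2.2 lb/kg = 113.0909 kg
Dose = 8 ng/kg/min × 113.0909 kg = 904.7273 ng/min
904.7273 ng/min × 60 min/hr = 54283.64 ng/hr
Concentration = 276 mcg ÷ 82 mL = 3.365854 mcg/mL = 3365.854 ng/mL
Rate = 54283.64 ng/hr ÷ 3365.854 ng/mL = 16.12775 mL/hr
Volume infused so far = 16.12775 mL/hr × 2.3 hr = 37.09382 mL
Volume remaining = 82 − 37.09382 = 44.90618 mL
New rate:
Dose = 9 ng/kg/min × 113.0909 kg = 1017.818 ng/min
1017.818 ng/min × 60 min/hr = 61069.09 ng/hr
Rate = 61069.09 ng/hr ÷ 3365.854 ng/mL = 18.14372 mL/hr
Time remaining = 44.90618 mL ÷ 18.14372 mL/hr = 2.475027 hr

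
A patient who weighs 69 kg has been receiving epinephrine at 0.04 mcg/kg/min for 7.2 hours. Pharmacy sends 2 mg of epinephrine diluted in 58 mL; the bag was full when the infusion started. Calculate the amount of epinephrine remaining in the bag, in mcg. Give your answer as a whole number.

808 mcg

Dose = 0.04 mcg/kg/min × 69 kg = 2.76 mcg/min
2.76 mcg/min × 60 min/hr = 165.6 mcg/hr
Concentration = 2 mg ÷ 58 mL = 0.03448276 mg/mL = 34.48276 mcg/mL
Rate = 165.6 mcg/hr ÷ 34.48276 mcg/mL = 4.8024 mL/hr
Volume infused = 4.8024 mL/hr × 7.2 hr = 34.57728 mL
Volume remaining = 58 − 34.57728 = 23.42272 mL
Drug remaining = 23.42272 mL × 34.48276 mcg/mL = 807.68 mcg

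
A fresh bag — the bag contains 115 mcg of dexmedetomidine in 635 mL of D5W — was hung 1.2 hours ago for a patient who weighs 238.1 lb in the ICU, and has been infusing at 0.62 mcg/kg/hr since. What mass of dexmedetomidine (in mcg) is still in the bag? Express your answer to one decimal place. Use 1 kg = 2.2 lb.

34.5 mcg

Weight = 238.1 lb ÷ 2.2 lb/kg = 108.2273 kg
Dose = 0.62 mcg/kg/hr × 108.2273 kg = 67.10091 mcg/hr
Concentration = 115 mcg ÷ 635 mL = 0.1811024 mcg/mL
Rate = 67.10091 mcg/hr ÷ 0.1811024 mcg/mL = 370.5137 mL/hr
Volume infused = 370.5137 mL/hr × 1.2 hr = 444.6165 mL
Volume remaining = 635 − 444.6165 = 190.3835 mL
Drug remaining = 190.3835 mL × 0.1811024 mcg/mL = 34.47891 mcg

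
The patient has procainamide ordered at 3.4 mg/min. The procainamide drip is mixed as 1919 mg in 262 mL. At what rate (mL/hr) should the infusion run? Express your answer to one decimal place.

27.9 mL/hr

3.4 mg/min × 60 min/hr = 204 mg/hr
Concentration = 1919 mg ÷ 262 mL = 7.324427 mg/mL
Rate = 204 mg/hr ÷ 7.324427 mg/mL = 27.85201 mL/hr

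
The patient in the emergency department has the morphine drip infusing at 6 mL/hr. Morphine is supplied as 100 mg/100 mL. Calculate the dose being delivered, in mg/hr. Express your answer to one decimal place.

6.0 mg/hr

Concentration = 100 mg ÷ 100 mL = 1 mg/mL
Drug rate = 6 mL/hr × 1 mg/mL = 6 mg/hr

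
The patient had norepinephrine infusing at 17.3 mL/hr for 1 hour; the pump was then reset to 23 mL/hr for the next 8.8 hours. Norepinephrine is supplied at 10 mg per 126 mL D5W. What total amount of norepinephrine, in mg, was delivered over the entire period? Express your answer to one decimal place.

Concentration = 10 mg ÷ 126 mL = 0.07936508 mg/mL
Stage 1: 17.3 mL/hr × 1 hr = 17.3 mL → 17.3 mL × 0.07936508 mg/mL = 1.373016 mg
Stage 2: 23 mL/hr × 8.8 hr = 202.4 mL → 202.4 mL × 0.07936508 mg/mL = 16.06349 mg
Total = 1.373016 + 16.06349 = 17.43651 mg

17.4 mg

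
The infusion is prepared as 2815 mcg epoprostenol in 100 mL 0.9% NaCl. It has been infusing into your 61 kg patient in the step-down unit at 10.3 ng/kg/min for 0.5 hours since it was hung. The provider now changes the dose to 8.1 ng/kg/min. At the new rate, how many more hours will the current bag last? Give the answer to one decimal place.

Initial rate:
Dose = 10.3 ng/kg/min × 61 kg = 628.3 ng/min
628.3 ng/min × 60 min/hr = 37698 ng/hr
Concentration = 2815 mcg ÷ 100 mL = 28.15 mcg/mL = 28150 ng/mL
Rate = 37698 ng/hr ÷ 28150 ng/mL = 1.339183 mL/hr
Volume infused so far = 1.339183 mL/hr × 0.5 hr = 0.6695915 mL
Volume remaining = 100 − 0.6695915 = 99.33041 mL
New rate:
Dose = 8.1 ng/kg/min × 61 kg = 494.1 ng/min
494.1 ng/min × 60 min/hr = 29646 ng/hr
Rate = 29646 ng/hr ÷ 28150 ng/mL = 1.053144 mL/hr
Time remaining = 99.33041 mL ÷ 1.053144 mL/hr = 94.31799 hr

94.3 hours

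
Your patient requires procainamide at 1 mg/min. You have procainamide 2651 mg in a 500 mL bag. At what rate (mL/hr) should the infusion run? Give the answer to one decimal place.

1 mg/min × 60 min/hr = 60 mg/hr
Concentration = 2651 mg ÷ 500 mL = 5.302 mg/mL
Rate = 60 mg/hr ÷ 5.302 mg/mL = 11.31648 mL/hr

11.3 mL/hr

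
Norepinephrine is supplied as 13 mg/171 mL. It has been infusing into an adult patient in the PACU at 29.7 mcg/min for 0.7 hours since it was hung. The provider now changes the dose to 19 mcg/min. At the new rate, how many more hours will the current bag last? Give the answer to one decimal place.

10.3 hours

Initial rate:
29.7 mcg/min × 60 min/hr = 1782 mcg/hr
Concentration = 13 mg ÷ 171 mL = 0.07602339 mg/mL = 76.02339 mcg/mL
Rate = 1782 mcg/hr ÷ 76.02339 mcg/mL = 23.44015 mL/hr
Volume infused so far = 23.44015 mL/hr × 0.7 hr = 16.40811 mL
Volume remaining = 171 − 16.40811 = 154.5919 mL
New rate:
19 mcg/min × 60 min/hr = 1140 mcg/hr
Rate = 1140 mcg/hr ÷ 76.02339 mcg/mL = 14.99538 mL/hr
Time remaining = 154.5919 mL ÷ 14.99538 mL/hr = 10.3093 hr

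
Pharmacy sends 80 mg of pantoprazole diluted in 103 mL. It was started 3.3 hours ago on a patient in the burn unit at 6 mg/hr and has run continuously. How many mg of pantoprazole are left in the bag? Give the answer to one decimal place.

60.2 mg

Concentration = 80 mg ÷ 103 mL = 0.776699 mg/mL
Rate = 6 mg/hr ÷ 0.776699 mg/mL = 7.725 mL/hr
Volume infused = 7.725 mL/hr × 3.3 hr = 25.4925 mL
Volume remaining = 103 − 25.4925 = 77.5075 mL
Drug remaining = 77.5075 mL × 0.776699 mg/mL = 60.2 mg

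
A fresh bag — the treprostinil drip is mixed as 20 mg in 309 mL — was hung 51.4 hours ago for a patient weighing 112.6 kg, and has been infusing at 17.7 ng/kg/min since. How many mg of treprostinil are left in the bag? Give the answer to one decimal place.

13.9 mg

Dose = 17.7 ng/kg/min × 112.6 kg = 1993.02 ng/min
1993.02 ng/min × 60 min/hr = 119581.2 ng/hr
Concentration = 20 mg ÷ 309 mL = 0.06472492 mg/mL = 64724.92 ng/mL
Rate = 119581.2 ng/hr ÷ 64724.92 ng/mL = 1.84753 mL/hr
Volume infused = 1.84753 mL/hr × 51.4 hr = 94.96302 mL
Volume remaining = 309 − 94.96302 = 214.037 mL
Drug remaining = 214.037 mL × 64724.92 ng/mL = 13853526 ng = 13.85353 mg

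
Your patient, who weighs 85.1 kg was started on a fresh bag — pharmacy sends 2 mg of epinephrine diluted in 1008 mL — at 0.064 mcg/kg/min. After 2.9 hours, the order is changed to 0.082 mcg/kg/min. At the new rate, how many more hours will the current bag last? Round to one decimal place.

2.5 hours

Initial rate:
Dose = 0.064 mcg/kg/min × 85.1 kg = 5.4464 mcg/min
5.4464 mcg/min × 60 min/hr = 326.784 mcg/hr
Concentration = 2 mg ÷ 1008 mL = 0.001984127 mg/mL = 1.984127 mcg/mL
Rate = 326.784 mcg/hr ÷ 1.984127 mcg/mL = 164.6991 mL/hr
Volume infused so far = 164.6991 mL/hr × 2.9 hr = 477.6275 mL
Volume remaining = 1008 − 477.6275 = 530.3725 mL
New rate:
Dose = 0.082 mcg/kg/min × 85.1 kg = 6.9782 mcg/min
6.9782 mcg/min × 60 min/hr = 418.692 mcg/hr
Rate = 418.692 mcg/hr ÷ 1.984127 mcg/mL = 211.0208 mL/hr
Time remaining = 530.3725 mL ÷ 211.0208 mL/hr = 2.513366 hr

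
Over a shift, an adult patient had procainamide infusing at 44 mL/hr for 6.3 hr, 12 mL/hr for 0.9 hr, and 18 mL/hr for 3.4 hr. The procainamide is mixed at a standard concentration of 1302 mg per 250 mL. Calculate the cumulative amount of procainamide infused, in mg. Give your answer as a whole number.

1819 mg

Concentration = 1302 mg ÷ 250 mL = 5.208 mg/mL
Stage 1: 44 mL/hr × 6.3 hr = 277.2 mL → 277.2 mL × 5.208 mg/mL = 1443.658 mg
Stage 2: 12 mL/hr × 0.9 hr = 10.8 mL → 10.8 mL × 5.208 mg/mL = 56.2464 mg
Stage 3: 18 mL/hr × 3.4 hr = 61.2 mL → 61.2 mL × 5.208 mg/mL = 318.7296 mg
Total = 1443.658 + 56.2464 + 318.7296 = 1818.634 mg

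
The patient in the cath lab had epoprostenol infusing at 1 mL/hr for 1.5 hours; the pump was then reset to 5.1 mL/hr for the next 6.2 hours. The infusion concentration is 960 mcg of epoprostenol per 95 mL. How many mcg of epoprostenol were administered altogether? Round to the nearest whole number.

Concentration = 960 mcg ÷ 95 mL = 10.10526 mcg/mL
Stage 1: 1 mL/hr × 1.5 hr = 1.5 mL → 1.5 mL × 10.10526 mcg/mL = 15.15789 mcg
Stage 2: 5.1 mL/hr × 6.2 hr = 31.62 mL → 31.62 mL × 10.10526 mcg/mL = 319.5284 mcg
Total = 15.15789 + 319.5284 = 334.6863 mcg

335 mcg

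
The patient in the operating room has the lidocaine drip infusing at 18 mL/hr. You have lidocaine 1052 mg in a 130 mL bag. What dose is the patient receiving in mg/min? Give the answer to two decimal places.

2.43 mg/min

Concentration = 1052 mg ÷ 130 mL = 8.092308 mg/mL
Drug rate = 18 mL/hr × 8.092308 mg/mL = 145.6615 mg/hr
145.6615 mg/hr ÷ 60 min/hr = 2.427692 mg/min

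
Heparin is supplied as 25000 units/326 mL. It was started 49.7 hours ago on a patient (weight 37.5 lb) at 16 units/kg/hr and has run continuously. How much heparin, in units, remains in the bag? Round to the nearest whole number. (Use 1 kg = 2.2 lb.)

Weight = 37.5 lb ÷ 2.2 lb/kg = 17.04545 kg
Dose = 16 units/kg/hr × 17.04545 kg = 272.7273 units/hr
Concentration = 25000 units ÷ 326 mL = 76.68712 units/mL
Rate = 272.7273 units/hr ÷ 76.68712 units/mL = 3.556364 mL/hr
Volume infused = 3.556364 mL/hr × 49.7 hr = 176.7513 mL
Volume remaining = 326 − 176.7513 = 149.2487 mL
Drug remaining = 149.2487 mL × 76.68712 units/mL = 11445.45 units

11445 units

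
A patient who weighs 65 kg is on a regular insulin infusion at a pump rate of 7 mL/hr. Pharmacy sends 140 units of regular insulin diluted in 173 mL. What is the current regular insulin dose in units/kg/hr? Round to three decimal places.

Concentration = 140 units ÷ 173 mL = 0.8092486 units/mL
Drug rate = 7 mL/hr × 0.8092486 units/mL = 5.66474 units/hr
5.66474 units/hr ÷ 65 kg = 0.08714984 units/kg/hr

0.087 units/kg/hr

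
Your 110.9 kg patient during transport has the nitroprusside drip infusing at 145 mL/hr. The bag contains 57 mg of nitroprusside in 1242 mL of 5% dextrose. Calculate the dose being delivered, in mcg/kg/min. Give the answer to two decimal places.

1.00 mcg/kg/min

Concentration = 57 mg ÷ 1242 mL = 0.04589372 mg/mL = 45.89372 mcg/mL
Drug rate = 145 mL/hr × 45.89372 mcg/mL = 6654.589 mcg/hr
6654.589 mcg/hr ÷ 60 min/hr = 110.9098 mcg/min
110.9098 mcg/min ÷ 110.9 kg = 1.000089 mcg/kg/min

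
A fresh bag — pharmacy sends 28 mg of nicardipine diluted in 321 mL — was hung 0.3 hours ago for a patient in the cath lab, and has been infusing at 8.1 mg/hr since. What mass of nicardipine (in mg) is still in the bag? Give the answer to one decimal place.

25.6 mg

Concentration = 28 mg ÷ 321 mL = 0.08722741 mg/mL
Rate = 8.1 mg/hr ÷ 0.08722741 mg/mL = 92.86071 mL/hr
Volume infused = 92.86071 mL/hr × 0.3 hr = 27.85821 mL
Volume remaining = 321 − 27.85821 = 293.1418 mL
Drug remaining = 293.1418 mL × 0.08722741 mg/mL = 25.57 mg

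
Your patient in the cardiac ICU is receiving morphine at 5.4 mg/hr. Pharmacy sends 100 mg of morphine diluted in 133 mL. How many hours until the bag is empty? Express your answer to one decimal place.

Concentration = 100 mg ÷ 133 mL = 0.7518797 mg/mL
Rate = 5.4 mg/hr ÷ 0.7518797 mg/mL = 7.182 mL/hr
Duration = 133 mL ÷ 7.182 mL/hr = 18.51852 hr

18.5 hours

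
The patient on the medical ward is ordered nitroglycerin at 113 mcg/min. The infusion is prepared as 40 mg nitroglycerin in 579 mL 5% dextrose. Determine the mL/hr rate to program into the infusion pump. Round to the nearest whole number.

98 mL/hr

113 mcg/min × 60 min/hr = 6780 mcg/hr
Concentration = 40 mg ÷ 579 mL = 0.06908463 mg/mL = 69.08463 mcg/mL
Rate = 6780 mcg/hr ÷ 69.08463 mcg/mL = 98.1405 mL/hr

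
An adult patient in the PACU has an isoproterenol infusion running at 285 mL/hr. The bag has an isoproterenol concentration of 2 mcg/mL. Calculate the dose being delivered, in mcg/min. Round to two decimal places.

9.50 mcg/min

Drug rate = 285 mL/hr × 2 mcg/mL = 570 mcg/hr
570 mcg/hr ÷ 60 min/hr = 9.5 mcg/min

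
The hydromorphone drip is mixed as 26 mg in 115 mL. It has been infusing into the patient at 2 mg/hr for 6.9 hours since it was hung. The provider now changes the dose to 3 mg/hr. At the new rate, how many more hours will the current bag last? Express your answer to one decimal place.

4.1 hours

Initial rate:
Concentration = 26 mg ÷ 115 mL = 0.226087 mg/mL
Rate = 2 mg/hr ÷ 0.226087 mg/mL = 8.846154 mL/hr
Volume infused so far = 8.846154 mL/hr × 6.9 hr = 61.03846 mL
Volume remaining = 115 − 61.03846 = 53.96154 mL
New rate:
Rate = 3 mg/hr ÷ 0.226087 mg/mL = 13.26923 mL/hr
Time remaining = 53.96154 mL ÷ 13.26923 mL/hr = 4.066667 hr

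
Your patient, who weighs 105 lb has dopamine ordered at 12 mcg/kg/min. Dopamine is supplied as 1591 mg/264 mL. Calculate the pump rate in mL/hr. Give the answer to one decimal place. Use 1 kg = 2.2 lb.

Weight = 105 lb ÷ 2.2 lb/kg = 47.72727 kg
Dose = 12 mcg/kg/min × 47.72727 kg = 572.7273 mcg/min
572.7273 mcg/min × 60 min/hr = 34363.64 mcg/hr
Concentration = 1591 mg ÷ 264 mL = 6.026515 mg/mL = 6026.515 mcg/mL
Rate = 34363.64 mcg/hr ÷ 6026.515 mcg/mL = 5.702074 mL/hr

5.7 mL/hr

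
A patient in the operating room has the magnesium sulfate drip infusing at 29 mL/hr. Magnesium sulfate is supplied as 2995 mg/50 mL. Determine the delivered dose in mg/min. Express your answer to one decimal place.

29.0 mg/min

Concentration = 2995 mg ÷ 50 mL = 59.9 mg/mL
Drug rate = 29 mL/hr × 59.9 mg/mL = 1737.1 mg/hr
1737.1 mg/hr ÷ 60 min/hr = 28.95167 mg/min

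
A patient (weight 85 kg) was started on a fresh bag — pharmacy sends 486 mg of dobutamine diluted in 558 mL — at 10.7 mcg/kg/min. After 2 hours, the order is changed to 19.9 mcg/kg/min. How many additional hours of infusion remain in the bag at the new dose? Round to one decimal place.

3.7 hours

Initial rate:
Dose = 10.7 mcg/kg/min × 85 kg = 909.5 mcg/min
909.5 mcg/min × 60 min/hr = 54570 mcg/hr
Concentration = 486 mg ÷ 558 mL = 0.8709677 mg/mL = 870.9677 mcg/mL
Rate = 54570 mcg/hr ÷ 870.9677 mcg/mL = 62.65444 mL/hr
Volume infused so far = 62.65444 mL/hr × 2 hr = 125.3089 mL
Volume remaining = 558 − 125.3089 = 432.6911 mL
New rate:
Dose = 19.9 mcg/kg/min × 85 kg = 1691.5 mcg/min
1691.5 mcg/min × 60 min/hr = 101490 mcg/hr
Rate = 101490 mcg/hr ÷ 870.9677 mcg/mL = 116.5256 mL/hr
Time remaining = 432.6911 mL ÷ 116.5256 mL/hr = 3.713272 hr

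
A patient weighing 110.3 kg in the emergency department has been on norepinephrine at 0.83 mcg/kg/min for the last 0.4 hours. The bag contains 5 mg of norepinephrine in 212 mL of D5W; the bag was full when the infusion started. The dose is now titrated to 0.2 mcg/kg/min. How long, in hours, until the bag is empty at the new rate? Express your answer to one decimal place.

Initial rate:
Dose = 0.83 mcg/kg/min × 110.3 kg = 91.549 mcg/min
91.549 mcg/min × 60 min/hr = 5492.94 mcg/hr
Concentration = 5 mg ÷ 212 mL = 0.02358491 mg/mL = 23.58491 mcg/mL
Rate = 5492.94 mcg/hr ÷ 23.58491 mcg/mL = 232.9007 mL/hr
Volume infused so far = 232.9007 mL/hr × 0.4 hr = 93.16026 mL
Volume remaining = 212 − 93.16026 = 118.8397 mL
New rate:
Dose = 0.2 mcg/kg/min × 110.3 kg = 22.06 mcg/min
22.06 mcg/min × 60 min/hr = 1323.6 mcg/hr
Rate = 1323.6 mcg/hr ÷ 23.58491 mcg/mL = 56.12064 mL/hr
Time remaining = 118.8397 mL ÷ 56.12064 mL/hr = 2.117576 hr

2.1 hours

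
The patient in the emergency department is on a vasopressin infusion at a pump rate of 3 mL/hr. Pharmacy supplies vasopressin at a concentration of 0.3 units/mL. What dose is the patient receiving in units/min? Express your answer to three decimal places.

0.015 units/min

Drug rate = 3 mL/hr × 0.3 units/mL = 0.9 units/hr
0.9 units/hr ÷ 60 min/hr = 0.015 units/min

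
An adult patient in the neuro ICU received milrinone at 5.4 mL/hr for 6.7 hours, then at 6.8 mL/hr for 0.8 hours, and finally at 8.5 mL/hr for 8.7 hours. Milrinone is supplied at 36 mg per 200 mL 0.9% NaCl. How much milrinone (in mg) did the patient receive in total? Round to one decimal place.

20.8 mg

Concentration = 36 mg ÷ 200 mL = 0.18 mg/mL
Stage 1: 5.4 mL/hr × 6.7 hr = 36.18 mL → 36.18 mL × 0.18 mg/mL = 6.5124 mg
Stage 2: 6.8 mL/hr × 0.8 hr = 5.44 mL → 5.44 mL × 0.18 mg/mL = 0.9792 mg
Stage 3: 8.5 mL/hr × 8.7 hr = 73.95 mL → 73.95 mL × 0.18 mg/mL = 13.311 mg
Total = 6.5124 + 0.9792 + 13.311 = 20.8026 mg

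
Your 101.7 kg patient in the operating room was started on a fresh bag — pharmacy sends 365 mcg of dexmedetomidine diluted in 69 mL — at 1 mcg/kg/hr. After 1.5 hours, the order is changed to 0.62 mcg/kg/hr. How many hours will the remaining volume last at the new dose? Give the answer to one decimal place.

3.4 hours

Initial rate:
Dose = 1 mcg/kg/hr × 101.7 kg = 101.7 mcg/hr
Concentration = 365 mcg ÷ 69 mL = 5.289855 mcg/mL
Rate = 101.7 mcg/hr ÷ 5.289855 mcg/mL = 19.22548 mL/hr
Volume infused so far = 19.22548 mL/hr × 1.5 hr = 28.83822 mL
Volume remaining = 69 − 28.83822 = 40.16178 mL
New rate:
Dose = 0.62 mcg/kg/hr × 101.7 kg = 63.054 mcg/hr
Rate = 63.054 mcg/hr ÷ 5.289855 mcg/mL = 11.9198 mL/hr
Time remaining = 40.16178 mL ÷ 11.9198 mL/hr = 3.369334 hr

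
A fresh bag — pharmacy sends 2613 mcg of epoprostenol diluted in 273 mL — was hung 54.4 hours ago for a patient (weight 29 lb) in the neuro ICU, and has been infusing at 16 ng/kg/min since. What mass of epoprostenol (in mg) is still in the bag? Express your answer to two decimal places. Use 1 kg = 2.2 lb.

1.92 mg

Weight = 29 lb ÷ 2.2 lb/kg = 13.18182 kg
Dose = 16 ng/kg/min × 13.18182 kg = 210.9091 ng/min
210.9091 ng/min × 60 min/hr = 12654.55 ng/hr
Concentration = 2613 mcg ÷ 273 mL = 9.571429 mcg/mL = 9571.429 ng/mL
Rate = 12654.55 ng/hr ÷ 9571.429 ng/mL = 1.322117 mL/hr
Volume infused = 1.322117 mL/hr × 54.4 hr = 71.92315 mL
Volume remaining = 273 − 71.92315 = 201.0769 mL
Drug remaining = 201.0769 mL × 9571.429 ng/mL = 1924593 ng = 1.924593 mg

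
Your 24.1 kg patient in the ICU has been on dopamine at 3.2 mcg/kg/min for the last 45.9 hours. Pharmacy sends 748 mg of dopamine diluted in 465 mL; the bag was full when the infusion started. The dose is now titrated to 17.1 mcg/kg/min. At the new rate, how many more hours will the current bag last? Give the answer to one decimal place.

Initial rate:
Dose = 3.2 mcg/kg/min × 24.1 kg = 77.12 mcg/min
77.12 mcg/min × 60 min/hr = 4627.2 mcg/hr
Concentration = 748 mg ÷ 465 mL = 1.608602 mg/mL = 1608.602 mcg/mL
Rate = 4627.2 mcg/hr ÷ 1608.602 mcg/mL = 2.876535 mL/hr
Volume infused so far = 2.876535 mL/hr × 45.9 hr = 132.0329 mL
Volume remaining = 465 − 132.0329 = 332.9671 mL
New rate:
Dose = 17.1 mcg/kg/min × 24.1 kg = 412.11 mcg/min
412.11 mcg/min × 60 min/hr = 24726.6 mcg/hr
Rate = 24726.6 mcg/hr ÷ 1608.602 mcg/mL = 15.37148 mL/hr
Time remaining = 332.9671 mL ÷ 15.37148 mL/hr = 21.66135 hr

21.7 hours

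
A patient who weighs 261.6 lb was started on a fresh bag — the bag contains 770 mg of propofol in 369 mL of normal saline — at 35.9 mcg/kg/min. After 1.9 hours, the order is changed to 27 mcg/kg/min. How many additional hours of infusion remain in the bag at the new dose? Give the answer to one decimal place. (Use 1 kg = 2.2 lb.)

1.5 hours

Initial rate:
Weight = 261.6 lb ÷ 2.2 lb/kg = 118.9091 kg
Dose = 35.9 mcg/kg/min × 118.9091 kg = 4268.836 mcg/min
4268.836 mcg/min × 60 min/hr = 256130.2 mcg/hr
Concentration = 770 mg ÷ 369 mL = 2.086721 mg/mL = 2086.721 mcg/mL
Rate = 256130.2 mcg/hr ÷ 2086.721 mcg/mL = 122.7429 mL/hr
Volume infused so far = 122.7429 mL/hr × 1.9 hr = 233.2115 mL
Volume remaining = 369 − 233.2115 = 135.7885 mL
New rate:
Dose = 27 mcg/kg/min × 118.9091 kg = 3210.545 mcg/min
3210.545 mcg/min × 60 min/hr = 192632.7 mcg/hr
Rate = 192632.7 mcg/hr ÷ 2086.721 mcg/mL = 92.31361 mL/hr
Time remaining = 135.7885 mL ÷ 92.31361 mL/hr = 1.470948 hr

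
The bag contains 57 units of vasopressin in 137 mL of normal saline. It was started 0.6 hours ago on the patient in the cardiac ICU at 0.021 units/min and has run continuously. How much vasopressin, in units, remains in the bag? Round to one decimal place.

0.021 units/min × 60 min/hr = 1.26 units/hr
Concentration = 57 units ÷ 137 mL = 0.4160584 units/mL
Rate = 1.26 units/hr ÷ 0.4160584 units/mL = 3.028421 mL/hr
Volume infused = 3.028421 mL/hr × 0.6 hr = 1.817053 mL
Volume remaining = 137 − 1.817053 = 135.1829 mL
Drug remaining = 135.1829 mL × 0.4160584 units/mL = 56.244 units

56.2 units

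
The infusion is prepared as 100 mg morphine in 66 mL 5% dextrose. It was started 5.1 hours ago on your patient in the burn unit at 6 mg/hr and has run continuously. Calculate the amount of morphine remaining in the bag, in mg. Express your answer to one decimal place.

69.4 mg

Concentration = 100 mg ÷ 66 mL = 1.515152 mg/mL
Rate = 6 mg/hr ÷ 1.515152 mg/mL = 3.96 mL/hr
Volume infused = 3.96 mL/hr × 5.1 hr = 20.196 mL
Volume remaining = 66 − 20.196 = 45.804 mL
Drug remaining = 45.804 mL × 1.515152 mg/mL = 69.4 mg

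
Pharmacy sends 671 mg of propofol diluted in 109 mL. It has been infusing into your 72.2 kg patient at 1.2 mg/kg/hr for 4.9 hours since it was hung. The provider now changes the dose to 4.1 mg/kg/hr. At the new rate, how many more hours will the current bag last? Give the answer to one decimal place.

0.8 hours

Initial rate:
Dose = 1.2 mg/kg/hr × 72.2 kg = 86.64 mg/hr
Concentration = 671 mg ÷ 109 mL = 6.155963 mg/mL
Rate = 86.64 mg/hr ÷ 6.155963 mg/mL = 14.07416 mL/hr
Volume infused so far = 14.07416 mL/hr × 4.9 hr = 68.96337 mL
Volume remaining = 109 − 68.96337 = 40.03663 mL
New rate:
Dose = 4.1 mg/kg/hr × 72.2 kg = 296.02 mg/hr
Rate = 296.02 mg/hr ÷ 6.155963 mg/mL = 48.08671 mL/hr
Time remaining = 40.03663 mL ÷ 48.08671 mL/hr = 0.8325924 hr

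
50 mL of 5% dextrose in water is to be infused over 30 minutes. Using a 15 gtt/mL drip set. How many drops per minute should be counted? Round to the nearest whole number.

50 mL ÷ (30 min) = 1.666667 mL/min
1.666667 mL/min × 15 gtt/mL = 25 gtt/min

25 gtt/min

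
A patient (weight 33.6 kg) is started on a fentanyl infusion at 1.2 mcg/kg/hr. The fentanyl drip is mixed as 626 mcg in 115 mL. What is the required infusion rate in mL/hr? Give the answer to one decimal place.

7.4 mL/hr

Dose = 1.2 mcg/kg/hr × 33.6 kg = 40.32 mcg/hr
Concentration = 626 mcg ÷ 115 mL = 5.443478 mcg/mL
Rate = 40.32 mcg/hr ÷ 5.443478 mcg/mL = 7.407029 mL/hr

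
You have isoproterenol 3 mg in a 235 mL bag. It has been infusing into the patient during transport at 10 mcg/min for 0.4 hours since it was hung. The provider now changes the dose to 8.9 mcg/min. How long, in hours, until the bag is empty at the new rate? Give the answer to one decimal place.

Initial rate:
10 mcg/min × 60 min/hr = 600 mcg/hr
Concentration = 3 mg ÷ 235 mL = 0.01276596 mg/mL = 12.76596 mcg/mL
Rate = 600 mcg/hr ÷ 12.76596 mcg/mL = 47 mL/hr
Volume infused so far = 47 mL/hr × 0.4 hr = 18.8 mL
Volume remaining = 235 − 18.8 = 216.2 mL
New rate:
8.9 mcg/min × 60 min/hr = 534 mcg/hr
Rate = 534 mcg/hr ÷ 12.76596 mcg/mL = 41.83 mL/hr
Time remaining = 216.2 mL ÷ 41.83 mL/hr = 5.168539 hr

5.2 hours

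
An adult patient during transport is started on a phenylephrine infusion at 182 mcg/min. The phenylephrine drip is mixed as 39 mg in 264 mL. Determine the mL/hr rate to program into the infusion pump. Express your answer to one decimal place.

182 mcg/min × 60 min/hr = 10920 mcg/hr
Concentration = 39 mg ÷ 264 mL = 0.1477273 mg/mL = 147.7273 mcg/mL
Rate = 10920 mcg/hr ÷ 147.7273 mcg/mL = 73.92 mL/hr

73.9 mL/hr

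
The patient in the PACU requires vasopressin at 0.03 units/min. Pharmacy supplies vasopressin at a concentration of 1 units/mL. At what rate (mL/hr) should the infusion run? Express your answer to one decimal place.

1.8 mL/hr

0.03 units/min × 60 min/hr = 1.8 units/hr
Rate = 1.8 units/hr ÷ 1 units/mL = 1.8 mL/hr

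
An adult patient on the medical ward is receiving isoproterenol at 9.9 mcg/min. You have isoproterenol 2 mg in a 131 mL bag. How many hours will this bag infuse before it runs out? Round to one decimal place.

9.9 mcg/min × 60 min/hr = 594 mcg/hr
Concentration = 2 mg ÷ 131 mL = 0.01526718 mg/mL = 15.26718 mcg/mL
Rate = 594 mcg/hr ÷ 15.26718 mcg/mL = 38.907 mL/hr
Duration = 131 mL ÷ 38.907 mL/hr = 3.367003 hr

3.4 hours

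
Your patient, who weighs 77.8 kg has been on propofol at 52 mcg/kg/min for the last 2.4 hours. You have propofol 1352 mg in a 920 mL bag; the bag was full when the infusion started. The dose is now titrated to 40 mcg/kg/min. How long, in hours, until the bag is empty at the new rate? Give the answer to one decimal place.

4.1 hours

Initial rate:
Dose = 52 mcg/kg/min × 77.8 kg = 4045.6 mcg/min
4045.6 mcg/min × 60 min/hr = 242736 mcg/hr
Concentration = 1352 mg ÷ 920 mL = 1.469565 mg/mL = 1469.565 mcg/mL
Rate = 242736 mcg/hr ÷ 1469.565 mcg/mL = 165.1754 mL/hr
Volume infused so far = 165.1754 mL/hr × 2.4 hr = 396.4209 mL
Volume remaining = 920 − 396.4209 = 523.5791 mL
New rate:
Dose = 40 mcg/kg/min × 77.8 kg = 3112 mcg/min
3112 mcg/min × 60 min/hr = 186720 mcg/hr
Rate = 186720 mcg/hr ÷ 1469.565 mcg/mL = 127.058 mL/hr
Time remaining = 523.5791 mL ÷ 127.058 mL/hr = 4.120788 hr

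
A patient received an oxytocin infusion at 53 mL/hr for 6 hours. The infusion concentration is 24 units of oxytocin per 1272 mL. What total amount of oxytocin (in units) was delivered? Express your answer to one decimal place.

Concentration = 24 units ÷ 1272 mL = 0.01886792 units/mL = 18.86792 milliunits/mL
Drug rate = 53 mL/hr × 18.86792 milliunits/mL = 1000 milliunits/hr
Total = 1000 milliunits/hr × 6 hr = 6000 milliunits = 6 units

6.0 units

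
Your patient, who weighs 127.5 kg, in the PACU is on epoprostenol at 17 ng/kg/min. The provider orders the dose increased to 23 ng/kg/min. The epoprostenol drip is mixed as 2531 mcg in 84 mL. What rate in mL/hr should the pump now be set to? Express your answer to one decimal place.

Dose = 23 ng/kg/min × 127.5 kg = 2932.5 ng/min
2932.5 ng/min × 60 min/hr = 175950 ng/hr
Concentration = 2531 mcg ÷ 84 mL = 30.13095 mcg/mL = 30130.95 ng/mL
Rate = 175950 ng/hr ÷ 30130.95 ng/mL = 5.83951 mL/hr

5.8 mL/hr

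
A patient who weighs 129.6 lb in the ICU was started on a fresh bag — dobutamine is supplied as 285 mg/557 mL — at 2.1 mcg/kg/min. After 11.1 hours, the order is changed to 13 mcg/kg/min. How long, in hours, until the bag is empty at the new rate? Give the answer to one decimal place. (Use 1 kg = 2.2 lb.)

Initial rate:
Weight = 129.6 lb ÷ 2.2 lb/kg = 58.90909 kg
Dose = 2.1 mcg/kg/min × 58.90909 kg = 123.7091 mcg/min
123.7091 mcg/min × 60 min/hr = 7422.545 mcg/hr
Concentration = 285 mg ÷ 557 mL = 0.5116697 mg/mL = 511.6697 mcg/mL
Rate = 7422.545 mcg/hr ÷ 511.6697 mcg/mL = 14.50652 mL/hr
Volume infused so far = 14.50652 mL/hr × 11.1 hr = 161.0224 mL
Volume remaining = 557 − 161.0224 = 395.9776 mL
New rate:
Dose = 13 mcg/kg/min × 58.90909 kg = 765.8182 mcg/min
765.8182 mcg/min × 60 min/hr = 45949.09 mcg/hr
Rate = 45949.09 mcg/hr ÷ 511.6697 mcg/mL = 89.80226 mL/hr
Time remaining = 395.9776 mL ÷ 89.80226 mL/hr = 4.40944 hr

4.4 hours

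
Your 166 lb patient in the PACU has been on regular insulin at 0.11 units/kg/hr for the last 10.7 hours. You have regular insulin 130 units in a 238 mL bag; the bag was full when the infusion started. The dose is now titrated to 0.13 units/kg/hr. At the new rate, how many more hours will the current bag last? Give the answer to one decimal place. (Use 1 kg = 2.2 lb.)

Initial rate:
Weight = 166 lb ÷ 2.2 lb/kg = 75.45455 kg
Dose = 0.11 units/kg/hr × 75.45455 kg = 8.3 units/hr
Concentration = 130 units ÷ 238 mL = 0.5462185 units/mL
Rate = 8.3 units/hr ÷ 0.5462185 units/mL = 15.19538 mL/hr
Volume infused so far = 15.19538 mL/hr × 10.7 hr = 162.5906 mL
Volume remaining = 238 − 162.5906 = 75.40938 mL
New rate:
Dose = 0.13 units/kg/hr × 75.45455 kg = 9.809091 units/hr
Rate = 9.809091 units/hr ÷ 0.5462185 units/mL = 17.95818 mL/hr
Time remaining = 75.40938 mL ÷ 17.95818 mL/hr = 4.199166 hr

4.2 hours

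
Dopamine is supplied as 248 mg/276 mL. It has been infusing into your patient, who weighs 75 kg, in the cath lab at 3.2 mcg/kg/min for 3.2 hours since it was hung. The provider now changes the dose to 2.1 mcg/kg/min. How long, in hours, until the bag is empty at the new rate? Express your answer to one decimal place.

Initial rate:
Dose = 3.2 mcg/kg/min × 75 kg = 240 mcg/min
240 mcg/min × 60 min/hr = 14400 mcg/hr
Concentration = 248 mg ÷ 276 mL = 0.8985507 mg/mL = 898.5507 mcg/mL
Rate = 14400 mcg/hr ÷ 898.5507 mcg/mL = 16.02581 mL/hr
Volume infused so far = 16.02581 mL/hr × 3.2 hr = 51.28258 mL
Volume remaining = 276 − 51.28258 = 224.7174 mL
New rate:
Dose = 2.1 mcg/kg/min × 75 kg = 157.5 mcg/min
157.5 mcg/min × 60 min/hr = 9450 mcg/hr
Rate = 9450 mcg/hr ÷ 898.5507 mcg/mL = 10.51694 mL/hr
Time remaining = 224.7174 mL ÷ 10.51694 mL/hr = 21.3672 hr

21.4 hours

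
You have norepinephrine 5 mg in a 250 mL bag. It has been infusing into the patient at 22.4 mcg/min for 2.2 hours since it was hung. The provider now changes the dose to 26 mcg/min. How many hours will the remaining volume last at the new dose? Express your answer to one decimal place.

Initial rate:
22.4 mcg/min × 60 min/hr = 1344 mcg/hr
Concentration = 5 mg ÷ 250 mL = 0.02 mg/mL = 20 mcg/mL
Rate = 1344 mcg/hr ÷ 20 mcg/mL = 67.2 mL/hr
Volume infused so far = 67.2 mL/hr × 2.2 hr = 147.84 mL
Volume remaining = 250 − 147.84 = 102.16 mL
New rate:
26 mcg/min × 60 min/hr = 1560 mcg/hr
Rate = 1560 mcg/hr ÷ 20 mcg/mL = 78 mL/hr
Time remaining = 102.16 mL ÷ 78 mL/hr = 1.309744 hr

1.3 hours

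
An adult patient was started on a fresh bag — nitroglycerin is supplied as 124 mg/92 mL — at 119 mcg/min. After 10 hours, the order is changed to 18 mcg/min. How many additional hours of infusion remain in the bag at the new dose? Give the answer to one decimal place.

48.7 hours

Initial rate:
119 mcg/min × 60 min/hr = 7140 mcg/hr
Concentration = 124 mg ÷ 92 mL = 1.347826 mg/mL = 1347.826 mcg/mL
Rate = 7140 mcg/hr ÷ 1347.826 mcg/mL = 5.297419 mL/hr
Volume infused so far = 5.297419 mL/hr × 10 hr = 52.97419 mL
Volume remaining = 92 − 52.97419 = 39.02581 mL
New rate:
18 mcg/min × 60 min/hr = 1080 mcg/hr
Rate = 1080 mcg/hr ÷ 1347.826 mcg/mL = 0.8012903 mL/hr
Time remaining = 39.02581 mL ÷ 0.8012903 mL/hr = 48.7037 hr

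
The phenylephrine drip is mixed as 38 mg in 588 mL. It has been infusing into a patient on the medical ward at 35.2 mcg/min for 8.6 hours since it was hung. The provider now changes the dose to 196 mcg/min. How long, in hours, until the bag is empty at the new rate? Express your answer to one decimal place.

1.7 hours

Initial rate:
35.2 mcg/min × 60 min/hr = 2112 mcg/hr
Concentration = 38 mg ÷ 588 mL = 0.06462585 mg/mL = 64.62585 mcg/mL
Rate = 2112 mcg/hr ÷ 64.62585 mcg/mL = 32.68042 mL/hr
Volume infused so far = 32.68042 mL/hr × 8.6 hr = 281.0516 mL
Volume remaining = 588 − 281.0516 = 306.9484 mL
New rate:
196 mcg/min × 60 min/hr = 11760 mcg/hr
Rate = 11760 mcg/hr ÷ 64.62585 mcg/mL = 181.9705 mL/hr
Time remaining = 306.9484 mL ÷ 181.9705 mL/hr = 1.686803 hr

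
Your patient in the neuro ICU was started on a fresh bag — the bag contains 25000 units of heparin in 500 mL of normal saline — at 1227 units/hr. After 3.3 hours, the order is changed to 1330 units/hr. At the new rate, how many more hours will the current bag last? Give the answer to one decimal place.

Initial rate:
Concentration = 25000 units ÷ 500 mL = 50 units/mL
Rate = 1227 units/hr ÷ 50 units/mL = 24.54 mL/hr
Volume infused so far = 24.54 mL/hr × 3.3 hr = 80.982 mL
Volume remaining = 500 − 80.982 = 419.018 mL
New rate:
Rate = 1330 units/hr ÷ 50 units/mL = 26.6 mL/hr
Time remaining = 419.018 mL ÷ 26.6 mL/hr = 15.75256 hr

15.8 hours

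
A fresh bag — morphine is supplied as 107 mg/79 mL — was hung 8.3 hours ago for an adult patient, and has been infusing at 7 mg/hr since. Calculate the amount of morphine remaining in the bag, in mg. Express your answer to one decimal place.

48.9 mg

Concentration = 107 mg ÷ 79 mL = 1.35443 mg/mL
Rate = 7 mg/hr ÷ 1.35443 mg/mL = 5.168224 mL/hr
Volume infused = 5.168224 mL/hr × 8.3 hr = 42.89626 mL
Volume remaining = 79 − 42.89626 = 36.10374 mL
Drug remaining = 36.10374 mL × 1.35443 mg/mL = 48.9 mg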